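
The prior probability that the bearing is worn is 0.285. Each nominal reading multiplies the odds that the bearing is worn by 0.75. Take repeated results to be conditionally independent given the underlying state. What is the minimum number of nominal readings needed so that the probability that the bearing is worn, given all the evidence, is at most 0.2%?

19

Prior odds: 0.285 ÷ 0.715 = 57/143.
Likelihood ratio per nominal reading = 0.75.
Target odds: 0.002 ÷ 0.998 = 1/499.
Need (57/143) × 0.75ⁿ ≤ 1/499, i.e. 0.75ⁿ ≤ 143/28443.
0.75¹⁸ ≈0.00563771 is still above 143/28443 but 0.75¹⁹ ≈0.00422828 is at or below it, so n = 19.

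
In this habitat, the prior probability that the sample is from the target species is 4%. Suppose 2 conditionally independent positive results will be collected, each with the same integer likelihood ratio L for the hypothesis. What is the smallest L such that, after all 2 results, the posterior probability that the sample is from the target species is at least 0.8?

10

Prior odds = 0.04/0.96 = 1/24.
Target odds = 0.8/0.2 = 4.
Need L² ≥ 4 ÷ (1/24) = 96.
9² = 81 < 96 ≤ 100 = 10², so L = 10.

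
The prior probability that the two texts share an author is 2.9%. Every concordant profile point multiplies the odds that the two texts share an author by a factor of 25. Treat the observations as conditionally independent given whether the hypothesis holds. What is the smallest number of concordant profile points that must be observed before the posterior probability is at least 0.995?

Prior odds: 0.029 ÷ 0.971 = 29/971.
Likelihood ratio per concordant profile point = 25.
Target odds: 0.995 ÷ 0.005 = 199.
Require 25ⁿ ≥ 199 ÷ (29/971) = 193229/29.
25² = 625 falls short of 193229/29 but 25³ = 15625 reaches it, so n = 3.

3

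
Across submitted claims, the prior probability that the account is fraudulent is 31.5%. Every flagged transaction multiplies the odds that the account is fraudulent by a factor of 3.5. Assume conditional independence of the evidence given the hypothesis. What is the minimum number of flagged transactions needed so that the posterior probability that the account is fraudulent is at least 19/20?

Prior odds: 0.315 ÷ 0.685 = 63/137.
Likelihood ratio per flagged transaction = 3.5.
Target odds: 0.95 ÷ 0.05 = 19.
Require 3.5ⁿ ≥ 19 ÷ (63/137) = 2603/63.
3.5² = 12.25 falls short of 2603/63 but 3.5³ = 42.875 reaches it, so n = 3.

3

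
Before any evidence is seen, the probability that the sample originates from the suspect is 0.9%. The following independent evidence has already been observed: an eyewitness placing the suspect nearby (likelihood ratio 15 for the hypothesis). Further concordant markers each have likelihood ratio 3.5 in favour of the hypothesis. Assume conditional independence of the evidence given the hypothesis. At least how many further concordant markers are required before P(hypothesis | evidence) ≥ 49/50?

5

Prior odds = 0.009/0.991 = 9/991.
Bayes factor of the evidence already in hand = 15.
Odds after that evidence = (9/991) × 15 = 135/991.
Target odds = 0.98/0.02 = 49.
Need 3.5ⁿ ≥ 49 ÷ (135/991) = 48559/135.
3.5⁴ = 150.0625 falls short of 48559/135 but 3.5⁵ = 525.21875 reaches it, so n = 5.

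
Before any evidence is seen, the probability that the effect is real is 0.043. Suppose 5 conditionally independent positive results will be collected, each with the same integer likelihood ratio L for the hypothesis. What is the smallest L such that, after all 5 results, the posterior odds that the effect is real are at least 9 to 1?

3

Prior odds = 0.043/0.957 = 43/957.
Target odds = 9.
Need L⁵ ≥ 9 ÷ (43/957) = 8613/43.
2⁵ = 32 < 8613/43 ≤ 243 = 3⁵, so L = 3.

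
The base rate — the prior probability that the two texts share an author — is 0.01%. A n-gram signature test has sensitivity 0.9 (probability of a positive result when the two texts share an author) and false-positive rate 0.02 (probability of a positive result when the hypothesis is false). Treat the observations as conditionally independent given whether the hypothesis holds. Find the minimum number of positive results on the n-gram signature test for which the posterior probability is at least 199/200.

4

Prior odds: 0.0001 ÷ 0.9999 = 1/9999.
Likelihood ratio of a positive result = 0.9/0.02 = 45.
Target odds: 0.995 ÷ 0.005 = 199.
Require 45ⁿ ≥ 199 ÷ (1/9999) = 1989801.
45³ = 91125 falls short of 1989801 but 45⁴ = 4100625 reaches it, so n = 4.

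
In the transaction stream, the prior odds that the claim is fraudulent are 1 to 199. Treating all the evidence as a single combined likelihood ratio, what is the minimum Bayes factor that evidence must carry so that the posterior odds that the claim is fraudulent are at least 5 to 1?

Prior odds = 1/199.
Target odds = 5.
Required Bayes factor = 5 ÷ (1/199) = 995.

995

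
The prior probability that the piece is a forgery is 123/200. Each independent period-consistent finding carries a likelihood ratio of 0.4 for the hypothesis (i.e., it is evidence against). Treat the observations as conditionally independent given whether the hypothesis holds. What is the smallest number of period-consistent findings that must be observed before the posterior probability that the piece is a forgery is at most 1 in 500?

8

Prior odds = 0.615/0.385 = 123/77.
Likelihood ratio per period-consistent finding = 0.4.
Target odds: 0.002 ÷ 0.998 = 1/499.
Need (123/77) × 0.4ⁿ ≤ 1/499, i.e. 0.4ⁿ ≤ 77/61377.
0.4⁷ = 128/78125 is still above 77/61377 but 0.4⁸ = 256/390625 is at or below it, so n = 8.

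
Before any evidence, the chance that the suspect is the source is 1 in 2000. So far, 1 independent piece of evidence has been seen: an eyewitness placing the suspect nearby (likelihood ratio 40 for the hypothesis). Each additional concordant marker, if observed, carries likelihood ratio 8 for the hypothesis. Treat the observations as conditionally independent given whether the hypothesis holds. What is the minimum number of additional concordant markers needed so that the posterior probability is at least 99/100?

Prior odds = 0.0005/0.9995 = 1/1999.
Bayes factor of the evidence already in hand = 40.
Odds after that evidence = (1/1999) × 40 = 40/1999.
Target odds = 0.99/0.01 = 99.
Need 8ⁿ ≥ 99 ÷ (40/1999) = 4947.525.
8⁴ = 4096 falls short of 4947.525 but 8⁵ = 32768 reaches it, so n = 5.

5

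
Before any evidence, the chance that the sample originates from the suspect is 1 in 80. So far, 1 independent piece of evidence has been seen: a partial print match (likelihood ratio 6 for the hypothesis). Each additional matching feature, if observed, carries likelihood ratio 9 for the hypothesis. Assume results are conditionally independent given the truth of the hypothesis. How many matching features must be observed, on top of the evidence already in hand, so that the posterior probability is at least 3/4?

2

Prior odds = 0.0125/0.9875 = 1/79.
Bayes factor of the evidence already in hand = 6.
Odds after that evidence = (1/79) × 6 = 6/79.
Target odds = 0.75/0.25 = 3.
Need 9ⁿ ≥ 3 ÷ (6/79) = 39.5.
9¹ = 9 falls short of 39.5 but 9² = 81 reaches it, so n = 2.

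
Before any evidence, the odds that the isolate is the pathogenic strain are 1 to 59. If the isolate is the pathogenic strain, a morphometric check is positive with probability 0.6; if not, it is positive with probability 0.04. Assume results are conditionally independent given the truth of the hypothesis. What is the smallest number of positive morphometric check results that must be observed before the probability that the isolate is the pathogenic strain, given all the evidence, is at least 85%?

3

Prior odds = 1/59.
Likelihood ratio of a positive = 0.6/0.04 = 15.
Target odds: 0.85 ÷ 0.15 = 17/3.
Require 15ⁿ ≥ 17/3 ÷ (1/59) = 1003/3.
15² = 225 falls short of 1003/3 but 15³ = 3375 reaches it, so n = 3.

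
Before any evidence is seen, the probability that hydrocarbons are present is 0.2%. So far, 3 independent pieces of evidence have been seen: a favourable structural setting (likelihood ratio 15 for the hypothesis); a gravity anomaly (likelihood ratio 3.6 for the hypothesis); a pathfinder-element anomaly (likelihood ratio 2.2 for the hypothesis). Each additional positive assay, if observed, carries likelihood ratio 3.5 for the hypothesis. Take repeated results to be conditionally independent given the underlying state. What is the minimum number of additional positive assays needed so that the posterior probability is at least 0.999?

7

Prior odds = 0.002/0.998 = 1/499.
Combined Bayes factor of the evidence already in hand = 15 × 3.6 × 2.2 = 118.8.
Odds after that evidence = (1/499) × 118.8 = 594/2495.
Target odds = 0.999/0.001 = 999.
Need 3.5ⁿ ≥ 999 ÷ (594/2495) = 92315/22.
3.5⁶ = 1838.265625 falls short of 92315/22 but 3.5⁷ = 823543/128 reaches it, so n = 7.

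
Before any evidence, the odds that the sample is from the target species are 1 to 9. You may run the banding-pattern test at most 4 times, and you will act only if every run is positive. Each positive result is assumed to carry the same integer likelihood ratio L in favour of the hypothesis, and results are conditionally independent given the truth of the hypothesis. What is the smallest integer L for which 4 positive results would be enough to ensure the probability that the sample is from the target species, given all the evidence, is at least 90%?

Prior odds = 1/9.
Target odds = 0.9/0.1 = 9.
Need L⁴ ≥ 9 ÷ (1/9) = 81.
2⁴ = 16 < 81 ≤ 81 = 3⁴, so L = 3.

3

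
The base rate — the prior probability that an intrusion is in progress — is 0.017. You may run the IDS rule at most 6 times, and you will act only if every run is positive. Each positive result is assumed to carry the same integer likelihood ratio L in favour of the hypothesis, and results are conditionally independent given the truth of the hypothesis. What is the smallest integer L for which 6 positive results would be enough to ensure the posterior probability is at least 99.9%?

7

Prior odds = 0.017/0.983 = 17/983.
Target odds = 0.999/0.001 = 999.
Need L⁶ ≥ 999 ÷ (17/983) = 982017/17.
6⁶ = 46656 < 982017/17 ≤ 117649 = 7⁶, so L = 7.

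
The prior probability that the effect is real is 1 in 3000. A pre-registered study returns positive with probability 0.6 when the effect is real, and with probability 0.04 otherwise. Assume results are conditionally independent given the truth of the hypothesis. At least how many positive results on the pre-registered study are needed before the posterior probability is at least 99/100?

Prior odds = (1/3000)/(2999/3000) = 1/2999.
Likelihood ratio of a positive result = 0.6/0.04 = 15.
Target odds: 0.99 ÷ 0.01 = 99.
Need (1/2999) × 15ⁿ ≥ 99, i.e. 15ⁿ ≥ 296901.
15⁴ = 50625 falls short of 296901 but 15⁵ = 759375 reaches it, so n = 5.

5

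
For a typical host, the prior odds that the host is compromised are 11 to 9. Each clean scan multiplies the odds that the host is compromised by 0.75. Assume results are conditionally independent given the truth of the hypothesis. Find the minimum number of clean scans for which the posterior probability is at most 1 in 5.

6

Prior odds = 11/9.
Likelihood ratio per clean scan = 0.75.
Target posterior odds = 0.2/0.8 = 0.25.
Need (11/9) × 0.75ⁿ ≤ 0.25, i.e. 0.75ⁿ ≤ 9/44.
0.75⁵ = 243/1024 is still above 9/44 but 0.75⁶ = 729/4096 is at or below it, so n = 6.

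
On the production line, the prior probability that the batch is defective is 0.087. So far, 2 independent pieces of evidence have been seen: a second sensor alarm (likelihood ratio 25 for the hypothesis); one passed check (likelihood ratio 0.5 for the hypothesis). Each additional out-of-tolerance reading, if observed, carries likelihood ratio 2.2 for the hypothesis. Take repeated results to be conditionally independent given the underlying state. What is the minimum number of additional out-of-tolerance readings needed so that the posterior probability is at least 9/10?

3

Prior odds = 0.087/0.913 = 87/913.
Combined Bayes factor of the evidence already in hand = 25 × 0.5 = 12.5.
Odds after that evidence = (87/913) × 12.5 = 2175/1826.
Target odds = 0.9/0.1 = 9.
Need 2.2ⁿ ≥ 9 ÷ (2175/1826) = 5478/725.
2.2² = 4.84 falls short of 5478/725 but 2.2³ = 10.648 reaches it, so n = 3.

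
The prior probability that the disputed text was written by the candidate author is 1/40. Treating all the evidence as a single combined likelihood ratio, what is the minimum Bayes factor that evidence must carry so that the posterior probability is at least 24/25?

Prior odds = 0.025/0.975 = 1/39.
Target odds = 0.96/0.04 = 24.
Required Bayes factor = 24 ÷ (1/39) = 936.

936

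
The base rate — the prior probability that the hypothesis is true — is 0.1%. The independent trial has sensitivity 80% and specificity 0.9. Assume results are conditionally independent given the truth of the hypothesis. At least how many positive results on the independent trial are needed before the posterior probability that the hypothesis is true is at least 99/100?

Prior odds = 0.001/0.999 = 1/999.
False-positive rate = 1 − 0.9 = 0.1; likelihood ratio of a positive = 0.8/0.1 = 8.
Target odds: 0.99 ÷ 0.01 = 99.
Require 8ⁿ ≥ 99 ÷ (1/999) = 98901.
8⁵ = 32768 falls short of 98901 but 8⁶ = 262144 reaches it, so n = 6.

6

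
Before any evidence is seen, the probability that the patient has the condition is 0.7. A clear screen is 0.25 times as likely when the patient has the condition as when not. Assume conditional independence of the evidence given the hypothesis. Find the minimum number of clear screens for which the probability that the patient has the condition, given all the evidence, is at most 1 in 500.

Prior odds: 0.7 ÷ 0.3 = 7/3.
Likelihood ratio per clear screen = 0.25.
Target odds: 0.002 ÷ 0.998 = 1/499.
Require 0.25ⁿ ≤ 1/499 ÷ (7/3) = 3/3493.
0.25⁵ = 1/1024 is still above 3/3493 but 0.25⁶ = 1/4096 is at or below it, so n = 6.

6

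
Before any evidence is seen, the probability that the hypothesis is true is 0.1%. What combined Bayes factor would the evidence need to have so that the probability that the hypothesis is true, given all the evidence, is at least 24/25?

23976

Prior odds = 0.001/0.999 = 1/999.
Target odds = 0.96/0.04 = 24.
Required Bayes factor = 24 ÷ (1/999) = 23976.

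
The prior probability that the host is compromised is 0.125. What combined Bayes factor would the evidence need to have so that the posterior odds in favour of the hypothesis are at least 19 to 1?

133

Prior odds = 0.125/0.875 = 1/7.
Target odds = 19.
Required Bayes factor = 19 ÷ (1/7) = 133.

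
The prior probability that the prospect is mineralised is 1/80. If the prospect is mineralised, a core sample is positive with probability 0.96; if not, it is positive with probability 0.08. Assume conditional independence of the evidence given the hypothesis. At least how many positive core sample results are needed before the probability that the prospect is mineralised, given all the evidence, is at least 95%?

Prior odds: 0.0125 ÷ 0.9875 = 1/79.
Likelihood ratio of a positive = 0.96/0.08 = 12.
Target posterior odds = 0.95/0.05 = 19.
Need (1/79) × 12ⁿ ≥ 19, i.e. 12ⁿ ≥ 1501.
12² = 144 falls short of 1501 but 12³ = 1728 reaches it, so n = 3.

3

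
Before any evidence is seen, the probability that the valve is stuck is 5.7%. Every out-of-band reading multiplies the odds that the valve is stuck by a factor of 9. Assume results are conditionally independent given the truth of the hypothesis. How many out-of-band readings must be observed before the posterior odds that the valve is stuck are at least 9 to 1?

Prior odds: 0.057 ÷ 0.943 = 57/943.
Likelihood ratio per out-of-band reading = 9.
Target odds = 9.
Require 9ⁿ ≥ 9 ÷ (57/943) = 2829/19.
9² = 81 falls short of 2829/19 but 9³ = 729 reaches it, so n = 3.

3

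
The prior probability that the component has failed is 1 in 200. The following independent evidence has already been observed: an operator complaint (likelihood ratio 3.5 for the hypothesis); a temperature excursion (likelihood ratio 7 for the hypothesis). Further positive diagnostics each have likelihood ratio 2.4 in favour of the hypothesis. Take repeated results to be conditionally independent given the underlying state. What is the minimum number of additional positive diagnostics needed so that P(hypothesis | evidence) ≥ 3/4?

Prior odds = 0.005/0.995 = 1/199.
Combined Bayes factor of the evidence already in hand = 3.5 × 7 = 24.5.
Odds after that evidence = (1/199) × 24.5 = 49/398.
Target odds = 0.75/0.25 = 3.
Need 2.4ⁿ ≥ 3 ÷ (49/398) = 1194/49.
2.4³ = 13.824 falls short of 1194/49 but 2.4⁴ = 33.1776 reaches it, so n = 4.

4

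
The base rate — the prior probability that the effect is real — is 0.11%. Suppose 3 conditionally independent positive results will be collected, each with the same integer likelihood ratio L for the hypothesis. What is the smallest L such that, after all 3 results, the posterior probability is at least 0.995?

57

Prior odds = 0.0011/0.9989 = 11/9989.
Target odds = 0.995/0.005 = 199.
Need L³ ≥ 199 ÷ (11/9989) = 1987811/11.
56³ = 175616 < 1987811/11 ≤ 185193 = 57³, so L = 57.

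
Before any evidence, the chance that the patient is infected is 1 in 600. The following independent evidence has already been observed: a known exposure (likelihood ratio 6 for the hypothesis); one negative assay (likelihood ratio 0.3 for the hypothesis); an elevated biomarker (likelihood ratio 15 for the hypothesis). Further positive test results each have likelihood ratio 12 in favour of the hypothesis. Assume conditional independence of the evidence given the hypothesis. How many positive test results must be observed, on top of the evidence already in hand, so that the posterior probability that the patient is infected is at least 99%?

4

Prior odds = (1/600)/(599/600) = 1/599.
Combined Bayes factor of the evidence already in hand = 6 × 0.3 × 15 = 27.
Odds after that evidence = (1/599) × 27 = 27/599.
Target odds = 0.99/0.01 = 99.
Need 12ⁿ ≥ 99 ÷ (27/599) = 6589/3.
12³ = 1728 falls short of 6589/3 but 12⁴ = 20736 reaches it, so n = 4.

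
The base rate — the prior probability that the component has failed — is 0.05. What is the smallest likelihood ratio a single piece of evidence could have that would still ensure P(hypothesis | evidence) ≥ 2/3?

38

Prior odds = 0.05/0.95 = 1/19.
Target odds = (2/3)/(1/3) = 2.
Required Bayes factor = 2 ÷ (1/19) = 38.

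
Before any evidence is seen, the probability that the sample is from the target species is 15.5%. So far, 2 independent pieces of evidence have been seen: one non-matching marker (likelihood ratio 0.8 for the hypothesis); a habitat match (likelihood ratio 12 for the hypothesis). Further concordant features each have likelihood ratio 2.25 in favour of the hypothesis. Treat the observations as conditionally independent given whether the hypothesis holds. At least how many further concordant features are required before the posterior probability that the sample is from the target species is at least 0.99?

5

Prior odds = 0.155/0.845 = 31/169.
Combined Bayes factor of the evidence already in hand = 0.8 × 12 = 9.6.
Odds after that evidence = (31/169) × 9.6 = 1488/845.
Target odds = 0.99/0.01 = 99.
Need 2.25ⁿ ≥ 99 ÷ (1488/845) = 27885/496.
2.25⁴ = 25.62890625 falls short of 27885/496 but 2.25⁵ = 59049/1024 reaches it, so n = 5.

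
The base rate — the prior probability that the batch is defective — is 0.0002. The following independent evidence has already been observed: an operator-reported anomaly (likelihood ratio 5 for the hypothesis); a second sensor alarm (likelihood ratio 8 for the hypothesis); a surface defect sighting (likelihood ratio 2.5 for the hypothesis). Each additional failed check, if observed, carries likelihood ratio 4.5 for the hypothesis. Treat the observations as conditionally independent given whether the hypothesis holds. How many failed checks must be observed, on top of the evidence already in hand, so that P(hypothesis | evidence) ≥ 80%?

4

Prior odds = 0.0002/0.9998 = 1/4999.
Combined Bayes factor of the evidence already in hand = 5 × 8 × 2.5 = 100.
Odds after that evidence = (1/4999) × 100 = 100/4999.
Target odds = 0.8/0.2 = 4.
Need 4.5ⁿ ≥ 4 ÷ (100/4999) = 199.96.
4.5³ = 91.125 falls short of 199.96 but 4.5⁴ = 410.0625 reaches it, so n = 4.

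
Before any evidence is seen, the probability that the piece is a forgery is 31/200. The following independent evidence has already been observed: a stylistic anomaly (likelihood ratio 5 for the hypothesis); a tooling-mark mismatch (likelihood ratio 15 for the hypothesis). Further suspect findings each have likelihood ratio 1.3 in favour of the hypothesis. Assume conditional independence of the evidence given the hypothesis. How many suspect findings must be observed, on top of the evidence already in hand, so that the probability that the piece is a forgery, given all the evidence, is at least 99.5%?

Prior odds = 0.155/0.845 = 31/169.
Combined Bayes factor of the evidence already in hand = 5 × 15 = 75.
Odds after that evidence = (31/169) × 75 = 2325/169.
Target odds = 0.995/0.005 = 199.
Need 1.3ⁿ ≥ 199 ÷ (2325/169) = 33631/2325.
1.3¹⁰ ≈13.7858 falls short of 33631/2325 but 1.3¹¹ ≈17.9216 reaches it, so n = 11.

11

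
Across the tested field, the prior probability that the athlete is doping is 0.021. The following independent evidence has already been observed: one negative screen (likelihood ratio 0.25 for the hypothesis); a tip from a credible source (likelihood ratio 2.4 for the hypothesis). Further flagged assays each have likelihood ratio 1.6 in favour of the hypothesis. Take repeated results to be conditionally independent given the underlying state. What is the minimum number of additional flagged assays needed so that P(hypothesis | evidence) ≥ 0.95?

16

Prior odds = 0.021/0.979 = 21/979.
Combined Bayes factor of the evidence already in hand = 0.25 × 2.4 = 0.6.
Odds after that evidence = (21/979) × 0.6 = 63/4895.
Target odds = 0.95/0.05 = 19.
Need 1.6ⁿ ≥ 19 ÷ (63/4895) = 93005/63.
1.6¹⁵ ≈1152.92 falls short of 93005/63 but 1.6¹⁶ ≈1844.67 reaches it, so n = 16.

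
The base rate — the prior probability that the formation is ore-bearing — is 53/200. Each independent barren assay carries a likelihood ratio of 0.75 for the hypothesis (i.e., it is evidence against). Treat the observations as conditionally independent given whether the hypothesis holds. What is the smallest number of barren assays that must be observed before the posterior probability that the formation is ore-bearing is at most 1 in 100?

Prior odds = 0.265/0.735 = 53/147.
Likelihood ratio per barren assay = 0.75.
Target odds: 0.01 ÷ 0.99 = 1/99.
Require 0.75ⁿ ≤ 1/99 ÷ (53/147) = 49/1749.
0.75¹² = 531441/16777216 is still above 49/1749 but 0.75¹³ = 1594323/67108864 is at or below it, so n = 13.

13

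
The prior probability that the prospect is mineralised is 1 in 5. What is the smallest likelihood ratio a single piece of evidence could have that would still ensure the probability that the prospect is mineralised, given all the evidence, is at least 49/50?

Prior odds = 0.2/0.8 = 0.25.
Target odds = 0.98/0.02 = 49.
Required Bayes factor = 49 ÷ 0.25 = 196.

196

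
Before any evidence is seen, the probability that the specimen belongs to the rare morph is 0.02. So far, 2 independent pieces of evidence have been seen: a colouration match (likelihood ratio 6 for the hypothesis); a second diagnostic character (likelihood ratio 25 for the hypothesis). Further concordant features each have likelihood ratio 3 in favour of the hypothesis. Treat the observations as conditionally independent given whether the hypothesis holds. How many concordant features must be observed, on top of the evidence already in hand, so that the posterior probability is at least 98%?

3

Prior odds = 0.02/0.98 = 1/49.
Combined Bayes factor of the evidence already in hand = 6 × 25 = 150.
Odds after that evidence = (1/49) × 150 = 150/49.
Target odds = 0.98/0.02 = 49.
Need 3ⁿ ≥ 49 ÷ (150/49) = 2401/150.
3² = 9 falls short of 2401/150 but 3³ = 27 reaches it, so n = 3.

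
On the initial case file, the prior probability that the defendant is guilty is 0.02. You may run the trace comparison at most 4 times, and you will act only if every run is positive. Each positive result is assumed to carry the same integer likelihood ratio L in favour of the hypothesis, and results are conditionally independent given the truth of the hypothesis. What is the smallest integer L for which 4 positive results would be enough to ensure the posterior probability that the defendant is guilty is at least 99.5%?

10

Prior odds = 0.02/0.98 = 1/49.
Target odds = 0.995/0.005 = 199.
Need L⁴ ≥ 199 ÷ (1/49) = 9751.
9⁴ = 6561 < 9751 ≤ 10000 = 10⁴, so L = 10.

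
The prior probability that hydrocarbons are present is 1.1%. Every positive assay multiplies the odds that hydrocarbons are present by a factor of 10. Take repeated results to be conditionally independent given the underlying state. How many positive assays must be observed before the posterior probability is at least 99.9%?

5

Prior odds = 0.011/0.989 = 11/989.
Likelihood ratio per positive assay = 10.
Target odds: 0.999 ÷ 0.001 = 999.
Need (11/989) × 10ⁿ ≥ 999, i.e. 10ⁿ ≥ 988011/11.
10⁴ = 10000 falls short of 988011/11 but 10⁵ = 100000 reaches it, so n = 5.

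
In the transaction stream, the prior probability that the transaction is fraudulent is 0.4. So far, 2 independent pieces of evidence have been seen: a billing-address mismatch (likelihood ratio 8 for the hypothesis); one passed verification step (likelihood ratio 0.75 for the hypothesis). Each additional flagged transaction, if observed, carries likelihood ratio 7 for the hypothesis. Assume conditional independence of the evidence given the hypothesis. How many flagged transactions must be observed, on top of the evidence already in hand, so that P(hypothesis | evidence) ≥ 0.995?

Prior odds = 0.4/0.6 = 2/3.
Combined Bayes factor of the evidence already in hand = 8 × 0.75 = 6.
Odds after that evidence = (2/3) × 6 = 4.
Target odds = 0.995/0.005 = 199.
Need 7ⁿ ≥ 199 ÷ 4 = 49.75.
7² = 49 falls short of 49.75 but 7³ = 343 reaches it, so n = 3.

3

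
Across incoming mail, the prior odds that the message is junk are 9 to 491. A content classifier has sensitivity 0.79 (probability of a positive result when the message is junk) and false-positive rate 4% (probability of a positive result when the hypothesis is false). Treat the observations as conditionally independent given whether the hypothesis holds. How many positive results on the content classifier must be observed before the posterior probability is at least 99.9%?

Prior odds = 9/491.
Likelihood ratio of a positive result = 0.79/0.04 = 19.75.
Target posterior odds = 0.999/0.001 = 999.
Require 19.75ⁿ ≥ 999 ÷ (9/491) = 54501.
19.75³ = 7703.734375 falls short of 54501 but 19.75⁴ = 38950081/256 reaches it, so n = 4.

4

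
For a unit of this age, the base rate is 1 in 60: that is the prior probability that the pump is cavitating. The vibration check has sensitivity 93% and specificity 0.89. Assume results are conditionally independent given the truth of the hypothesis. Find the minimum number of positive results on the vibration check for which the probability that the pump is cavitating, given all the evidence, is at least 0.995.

5

Prior odds = (1/60)/(59/60) = 1/59.
False-positive rate = 1 − 0.89 = 0.11; likelihood ratio of a positive = 0.93/0.11 = 93/11.
Target odds: 0.995 ÷ 0.005 = 199.
Require (93/11)ⁿ ≥ 199 ÷ (1/59) = 11741.
(93/11)⁴ = 74805201/14641 falls short of 11741 but (93/11)⁵ ≈43196.8 reaches it, so n = 5.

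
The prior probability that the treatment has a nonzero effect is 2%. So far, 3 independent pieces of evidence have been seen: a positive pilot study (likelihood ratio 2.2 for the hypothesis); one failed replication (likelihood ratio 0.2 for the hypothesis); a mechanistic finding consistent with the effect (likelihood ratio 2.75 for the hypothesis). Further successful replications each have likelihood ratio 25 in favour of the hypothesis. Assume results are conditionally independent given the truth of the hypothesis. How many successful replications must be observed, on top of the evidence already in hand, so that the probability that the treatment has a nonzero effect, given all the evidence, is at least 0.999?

4

Prior odds = 0.02/0.98 = 1/49.
Combined Bayes factor of the evidence already in hand = 2.2 × 0.2 × 2.75 = 1.21.
Odds after that evidence = (1/49) × 1.21 = 121/4900.
Target odds = 0.999/0.001 = 999.
Need 25ⁿ ≥ 999 ÷ (121/4900) = 4895100/121.
25³ = 15625 falls short of 4895100/121 but 25⁴ = 390625 reaches it, so n = 4.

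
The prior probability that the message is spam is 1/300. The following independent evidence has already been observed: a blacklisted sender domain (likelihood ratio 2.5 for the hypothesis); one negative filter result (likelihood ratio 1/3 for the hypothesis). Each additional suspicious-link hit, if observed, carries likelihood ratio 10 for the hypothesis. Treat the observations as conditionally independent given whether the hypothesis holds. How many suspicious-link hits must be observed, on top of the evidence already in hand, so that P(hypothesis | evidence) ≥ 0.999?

6

Prior odds = (1/300)/(299/300) = 1/299.
Combined Bayes factor of the evidence already in hand = 2.5 × (1/3) = 5/6.
Odds after that evidence = (1/299) × 5/6 = 5/1794.
Target odds = 0.999/0.001 = 999.
Need 10ⁿ ≥ 999 ÷ (5/1794) = 358441.2.
10⁵ = 100000 falls short of 358441.2 but 10⁶ = 1000000 reaches it, so n = 6.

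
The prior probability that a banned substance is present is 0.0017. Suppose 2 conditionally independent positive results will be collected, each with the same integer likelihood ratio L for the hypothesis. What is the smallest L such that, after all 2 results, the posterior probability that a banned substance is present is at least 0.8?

49

Prior odds = 0.0017/0.9983 = 17/9983.
Target odds = 0.8/0.2 = 4.
Need L² ≥ 4 ÷ (17/9983) = 39932/17.
48² = 2304 < 39932/17 ≤ 2401 = 49², so L = 49.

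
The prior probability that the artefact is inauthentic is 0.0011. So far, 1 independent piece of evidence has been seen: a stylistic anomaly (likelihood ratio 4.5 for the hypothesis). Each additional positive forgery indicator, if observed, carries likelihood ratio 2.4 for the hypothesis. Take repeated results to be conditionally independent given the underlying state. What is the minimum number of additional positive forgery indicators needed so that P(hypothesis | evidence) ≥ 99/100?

Prior odds = 0.0011/0.9989 = 11/9989.
Bayes factor of the evidence already in hand = 4.5.
Odds after that evidence = (11/9989) × 4.5 = 99/19978.
Target odds = 0.99/0.01 = 99.
Need 2.4ⁿ ≥ 99 ÷ (99/19978) = 19978.
2.4¹¹ ≈15216.8 falls short of 19978 but 2.4¹² ≈36520.3 reaches it, so n = 12.

12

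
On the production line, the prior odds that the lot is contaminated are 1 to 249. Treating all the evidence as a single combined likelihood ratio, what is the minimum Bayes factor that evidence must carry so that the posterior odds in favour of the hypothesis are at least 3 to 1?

747

Prior odds = 1/249.
Target odds = 3.
Required Bayes factor = 3 ÷ (1/249) = 747.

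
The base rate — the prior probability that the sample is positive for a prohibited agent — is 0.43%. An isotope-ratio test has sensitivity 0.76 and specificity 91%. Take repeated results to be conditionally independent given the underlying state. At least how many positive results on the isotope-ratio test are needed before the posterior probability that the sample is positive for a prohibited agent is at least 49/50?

Prior odds: 0.0043 ÷ 0.9957 = 43/9957.
False-positive rate = 1 − 0.91 = 0.09; likelihood ratio of a positive = 0.76/0.09 = 76/9.
Target odds: 0.98 ÷ 0.02 = 49.
Require (76/9)ⁿ ≥ 49 ÷ (43/9957) = 487893/43.
(76/9)⁴ = 33362176/6561 falls short of 487893/43 but (76/9)⁵ ≈42939.3 reaches it, so n = 5.

5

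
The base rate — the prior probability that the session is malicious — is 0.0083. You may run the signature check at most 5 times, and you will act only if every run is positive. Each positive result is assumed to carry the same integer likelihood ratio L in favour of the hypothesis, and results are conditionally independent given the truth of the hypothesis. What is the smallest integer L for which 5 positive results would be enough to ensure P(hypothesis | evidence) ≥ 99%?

7

Prior odds = 0.0083/0.9917 = 83/9917.
Target odds = 0.99/0.01 = 99.
Need L⁵ ≥ 99 ÷ (83/9917) = 981783/83.
6⁵ = 7776 < 981783/83 ≤ 16807 = 7⁵, so L = 7.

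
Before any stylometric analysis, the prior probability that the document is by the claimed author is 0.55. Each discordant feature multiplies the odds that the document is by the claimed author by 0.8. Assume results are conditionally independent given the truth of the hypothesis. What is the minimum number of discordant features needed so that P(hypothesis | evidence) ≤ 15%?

9

Prior odds: 0.55 ÷ 0.45 = 11/9.
Likelihood ratio per discordant feature = 0.8.
Target odds: 0.15 ÷ 0.85 = 3/17.
Need (11/9) × 0.8ⁿ ≤ 3/17, i.e. 0.8ⁿ ≤ 27/187.
0.8⁸ = 65536/390625 is still above 27/187 but 0.8⁹ = 262144/1953125 is at or below it, so n = 9.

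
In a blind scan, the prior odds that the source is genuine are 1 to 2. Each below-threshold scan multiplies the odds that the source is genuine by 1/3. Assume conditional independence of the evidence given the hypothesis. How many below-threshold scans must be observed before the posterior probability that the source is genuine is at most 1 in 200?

Prior odds = 0.5.
Likelihood ratio per below-threshold scan = 1/3.
Target posterior odds = 0.005/0.995 = 1/199.
Require (1/3)ⁿ ≤ 1/199 ÷ 0.5 = 2/199.
(1/3)⁴ = 1/81 is still above 2/199 but (1/3)⁵ = 1/243 is at or below it, so n = 5.

5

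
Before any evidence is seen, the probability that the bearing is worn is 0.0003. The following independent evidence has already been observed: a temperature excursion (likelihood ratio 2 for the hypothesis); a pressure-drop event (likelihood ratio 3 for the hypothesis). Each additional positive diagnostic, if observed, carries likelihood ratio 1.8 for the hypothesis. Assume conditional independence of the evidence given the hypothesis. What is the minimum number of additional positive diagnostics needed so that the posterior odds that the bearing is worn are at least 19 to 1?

16

Prior odds = 0.0003/0.9997 = 3/9997.
Combined Bayes factor of the evidence already in hand = 2 × 3 = 6.
Odds after that evidence = (3/9997) × 6 = 18/9997.
Target odds = 19.
Need 1.8ⁿ ≥ 19 ÷ (18/9997) = 189943/18.
1.8¹⁵ ≈6746.64 falls short of 189943/18 but 1.8¹⁶ ≈12144 reaches it, so n = 16.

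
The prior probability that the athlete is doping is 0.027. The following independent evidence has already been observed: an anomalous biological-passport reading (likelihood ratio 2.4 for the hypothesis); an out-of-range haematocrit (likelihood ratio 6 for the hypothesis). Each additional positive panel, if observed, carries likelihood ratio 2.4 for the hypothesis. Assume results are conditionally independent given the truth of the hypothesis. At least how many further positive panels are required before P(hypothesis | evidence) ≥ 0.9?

4

Prior odds = 0.027/0.973 = 27/973.
Combined Bayes factor of the evidence already in hand = 2.4 × 6 = 14.4.
Odds after that evidence = (27/973) × 14.4 = 1944/4865.
Target odds = 0.9/0.1 = 9.
Need 2.4ⁿ ≥ 9 ÷ (1944/4865) = 4865/216.
2.4³ = 13.824 falls short of 4865/216 but 2.4⁴ = 33.1776 reaches it, so n = 4.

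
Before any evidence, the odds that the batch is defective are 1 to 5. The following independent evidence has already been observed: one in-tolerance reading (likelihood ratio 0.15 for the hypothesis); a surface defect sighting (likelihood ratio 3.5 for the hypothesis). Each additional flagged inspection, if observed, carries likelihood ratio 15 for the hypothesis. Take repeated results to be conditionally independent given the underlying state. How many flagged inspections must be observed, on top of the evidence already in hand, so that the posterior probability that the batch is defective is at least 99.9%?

4

Prior odds = 0.2.
Combined Bayes factor of the evidence already in hand = 0.15 × 3.5 = 0.525.
Odds after that evidence = 0.2 × 0.525 = 0.105.
Target odds = 0.999/0.001 = 999.
Need 15ⁿ ≥ 999 ÷ 0.105 = 66600/7.
15³ = 3375 falls short of 66600/7 but 15⁴ = 50625 reaches it, so n = 4.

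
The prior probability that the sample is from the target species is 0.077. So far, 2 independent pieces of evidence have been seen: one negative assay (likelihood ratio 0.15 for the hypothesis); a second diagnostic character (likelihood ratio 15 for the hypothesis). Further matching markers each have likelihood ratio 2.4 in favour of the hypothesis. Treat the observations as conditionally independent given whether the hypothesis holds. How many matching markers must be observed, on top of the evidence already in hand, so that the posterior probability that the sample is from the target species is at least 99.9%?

10

Prior odds = 0.077/0.923 = 77/923.
Combined Bayes factor of the evidence already in hand = 0.15 × 15 = 2.25.
Odds after that evidence = (77/923) × 2.25 = 693/3692.
Target odds = 0.999/0.001 = 999.
Need 2.4ⁿ ≥ 999 ÷ (693/3692) = 409812/77.
2.4⁹ ≈2641.81 falls short of 409812/77 but 2.4¹⁰ ≈6340.34 reaches it, so n = 10.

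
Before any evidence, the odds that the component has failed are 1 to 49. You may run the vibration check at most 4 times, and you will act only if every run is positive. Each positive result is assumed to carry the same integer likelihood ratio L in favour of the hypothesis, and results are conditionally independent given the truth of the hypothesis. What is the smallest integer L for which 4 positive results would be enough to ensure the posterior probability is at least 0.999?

15

Prior odds = 1/49.
Target odds = 0.999/0.001 = 999.
Need L⁴ ≥ 999 ÷ (1/49) = 48951.
14⁴ = 38416 < 48951 ≤ 50625 = 15⁴, so L = 15.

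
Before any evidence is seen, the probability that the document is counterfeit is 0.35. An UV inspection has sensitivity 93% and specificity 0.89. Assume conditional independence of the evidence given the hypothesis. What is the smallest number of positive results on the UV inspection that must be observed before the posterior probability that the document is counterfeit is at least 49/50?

Prior odds: 0.35 ÷ 0.65 = 7/13.
False-positive rate = 1 − 0.89 = 0.11; likelihood ratio of a positive = 0.93/0.11 = 93/11.
Target posterior odds = 0.98/0.02 = 49.
Require (93/11)ⁿ ≥ 49 ÷ (7/13) = 91.
(93/11)² = 8649/121 falls short of 91 but (93/11)³ = 804357/1331 reaches it, so n = 3.

3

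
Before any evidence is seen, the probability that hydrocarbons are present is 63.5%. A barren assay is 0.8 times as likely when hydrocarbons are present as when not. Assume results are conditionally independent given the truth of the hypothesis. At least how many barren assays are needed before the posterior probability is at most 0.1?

Prior odds: 0.635 ÷ 0.365 = 127/73.
Likelihood ratio per barren assay = 0.8.
Target posterior odds = 0.1/0.9 = 1/9.
Require 0.8ⁿ ≤ 1/9 ÷ (127/73) = 73/1143.
0.8¹² = 16777216/244140625 is still above 73/1143 but 0.8¹³ ≈0.0549756 is at or below it, so n = 13.

13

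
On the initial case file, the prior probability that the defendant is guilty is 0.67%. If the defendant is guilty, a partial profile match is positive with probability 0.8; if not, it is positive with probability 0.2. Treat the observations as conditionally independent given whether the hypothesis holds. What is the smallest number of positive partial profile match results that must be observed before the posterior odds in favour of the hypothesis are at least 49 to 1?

7

Prior odds = 0.0067/0.9933 = 67/9933.
Likelihood ratio of a positive = 0.8/0.2 = 4.
Target odds = 49.
Require 4ⁿ ≥ 49 ÷ (67/9933) = 486717/67.
4⁶ = 4096 falls short of 486717/67 but 4⁷ = 16384 reaches it, so n = 7.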